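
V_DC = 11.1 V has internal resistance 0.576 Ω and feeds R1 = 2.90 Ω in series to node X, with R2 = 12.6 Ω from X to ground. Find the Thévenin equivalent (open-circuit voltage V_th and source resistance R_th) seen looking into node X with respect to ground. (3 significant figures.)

R1' = 0.576 + 2.90 = 3.476 Ω (source resistance + R1).
V_th is the unloaded tap voltage: V_DC · R2/(R1'+R2) = 11.1 × 0.7838 = 8.700 V.
With V_DC suppressed (replaced by a short), R_th = R1' ‖ R2 = (3.476 × 12.6)/(3.476 + 12.6) = 2.724 Ω.

V_th ≈ 8.70 V, R_th ≈ 2.72 Ω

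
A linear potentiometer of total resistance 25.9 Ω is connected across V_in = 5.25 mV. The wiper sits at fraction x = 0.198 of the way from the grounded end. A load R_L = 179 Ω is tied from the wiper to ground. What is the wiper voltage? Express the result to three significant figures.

Lower segment x·R_p = 5.128 Ω; upper segment (1−x)·R_p = 20.77 Ω.
R_L loads the lower segment: effective lower R = 4.985 Ω.
Loaded-divider output: V_out = 5.25 × 0.1936 = 1.016 mV.

V_out ≈ 1.02 mV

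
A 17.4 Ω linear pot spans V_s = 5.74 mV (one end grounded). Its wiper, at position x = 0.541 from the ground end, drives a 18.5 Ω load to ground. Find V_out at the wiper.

Split the track: R_lower = x·R_p = 9.413 Ω, R_upper = (1−x)·R_p = 7.987 Ω.
(x·R_p) ‖ R_L = 6.239 Ω.
V_out = 5.74 × 6.239/(7.987 + 6.239) = 2.517 mV.

V_out ≈ 2.52 mV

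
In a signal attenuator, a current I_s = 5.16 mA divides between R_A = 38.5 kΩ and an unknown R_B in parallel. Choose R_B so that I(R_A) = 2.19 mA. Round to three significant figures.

R_B ≈ 28.4 kΩ

In a two-way split, I_A/I_s = R_B/(R_A + R_B).
With f = 0.4244, R_B = R_A · f/(1−f) = 38.5 × 0.7374 = 28.39 kΩ.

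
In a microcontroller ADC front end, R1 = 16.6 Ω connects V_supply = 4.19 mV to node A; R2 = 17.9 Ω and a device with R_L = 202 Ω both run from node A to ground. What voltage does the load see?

First combine the lower leg with the load: R2 ‖ R_L = 16.44 Ω.
Now apply the divider: V_out = 4.19 × 0.4976 = 2.085 mV.

V_out ≈ 2.09 mV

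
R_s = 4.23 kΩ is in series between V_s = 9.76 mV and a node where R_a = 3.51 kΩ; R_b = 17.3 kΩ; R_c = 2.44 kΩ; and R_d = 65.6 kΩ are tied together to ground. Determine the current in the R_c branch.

I ≈ 0.942 µA

Equivalent of the parallel group: R_p = 1.302 kΩ.
V_A = 9.76 × 1.302/5.532 = 2.298 mV.
I(R_c) = V_A / R_c = 2.298/2.44 = 0.9417 µA.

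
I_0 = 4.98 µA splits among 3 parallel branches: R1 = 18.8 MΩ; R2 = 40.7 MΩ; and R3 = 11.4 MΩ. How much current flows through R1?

I ≈ 1.60 µA

Total conductance ΣG = 1/18.8 + 1/40.7 + 1/11.4 = 0.1655 (units of 1/MΩ).
Current divider: I(R1) = I_0 · G_k/ΣG = 4.98 × (0.05319/0.1655) = 4.98 × 0.3214 = 1.601 µA.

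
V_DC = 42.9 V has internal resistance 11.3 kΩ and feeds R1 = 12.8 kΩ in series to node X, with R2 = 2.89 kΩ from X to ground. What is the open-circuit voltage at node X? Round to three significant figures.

V_th ≈ 4.59 V

R1' = 11.3 + 12.8 = 24.10 kΩ (source resistance + R1).
With X open, the divider is unloaded: V_th = 42.9 × 2.89/26.99 = 4.594 V.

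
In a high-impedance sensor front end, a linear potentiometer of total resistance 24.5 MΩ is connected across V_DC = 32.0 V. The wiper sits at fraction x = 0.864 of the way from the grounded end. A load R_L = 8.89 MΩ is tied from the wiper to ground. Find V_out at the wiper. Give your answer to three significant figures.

Lower segment x·R_p = 21.17 MΩ; upper segment (1−x)·R_p = 3.332 MΩ.
(x·R_p) ‖ R_L = 6.261 MΩ.
Then V_out = V_DC · 6.261/(3.332 + 6.261) = 20.88 V.

V_out ≈ 20.9 V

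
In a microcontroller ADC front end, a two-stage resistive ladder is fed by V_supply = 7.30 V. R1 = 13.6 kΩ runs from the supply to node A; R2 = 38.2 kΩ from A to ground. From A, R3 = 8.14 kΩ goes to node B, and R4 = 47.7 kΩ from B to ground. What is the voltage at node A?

V_A ≈ 4.56 V

The second stage (R3 + R4 = 55.84 kΩ) loads node A in parallel with R2.
Effective lower resistance at A: R2 ‖ 55.84 = 22.68 kΩ.
So V_A = 7.30 × 0.6252 = 4.564 V.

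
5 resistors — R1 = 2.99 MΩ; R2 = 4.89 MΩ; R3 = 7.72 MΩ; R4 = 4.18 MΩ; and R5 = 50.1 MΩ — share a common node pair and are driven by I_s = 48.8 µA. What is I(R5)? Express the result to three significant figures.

I ≈ 1.05 µA

Total conductance ΣG = 1/2.99 + 1/4.89 + 1/7.72 + 1/4.18 + 1/50.1 = 0.9277 (units of 1/MΩ).
Current divider: I(R5) = I_s · G_k/ΣG = 48.8 × (0.01996/0.9277) = 48.8 × 0.02152 = 1.050 µA.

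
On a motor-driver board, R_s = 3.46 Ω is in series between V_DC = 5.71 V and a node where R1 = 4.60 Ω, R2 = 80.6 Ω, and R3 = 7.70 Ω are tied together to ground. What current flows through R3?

I ≈ 0.330 A

Equivalent of the parallel group: R_p = 2.780 Ω.
V_A = 5.71 × 2.780/6.240 = 2.544 V.
I(R3) = V_A / R3 = 2.544/7.70 = 0.3304 A.
(Check via current divider: I_total = 0.9150 A; share G_k/ΣG = 0.3611 → same result.)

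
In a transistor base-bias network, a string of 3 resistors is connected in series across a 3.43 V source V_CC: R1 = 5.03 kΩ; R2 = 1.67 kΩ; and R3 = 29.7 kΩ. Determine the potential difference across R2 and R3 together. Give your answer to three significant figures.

Series total: ΣR = 5.03 + 1.67 + 29.7 = 36.40 kΩ.
R_{R2..R3} = 1.67 + 29.7 = 31.37 kΩ.
By the voltage-divider rule, V = 3.43 × 31.37/36.40 = 2.956 V.

V ≈ 2.96 V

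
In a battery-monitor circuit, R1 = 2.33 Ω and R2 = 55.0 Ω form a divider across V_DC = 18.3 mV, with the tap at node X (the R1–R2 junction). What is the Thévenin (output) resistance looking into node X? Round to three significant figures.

Looking into X with the source shorted: R_th = R1·R2/(R1+R2) = 2.330 × 55.0/57.33 = 2.235 Ω.

R_th ≈ 2.24 Ω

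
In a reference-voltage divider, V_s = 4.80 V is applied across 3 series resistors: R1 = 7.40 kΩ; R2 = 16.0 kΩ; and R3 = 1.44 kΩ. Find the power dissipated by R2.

The common current is I = 4.80/24.84 = 0.1932 mA.
V(R2) = I·R = 3.092 V; P = V·I = 3.092 × 0.1932 = 0.5974 mW.

P ≈ 0.597 mW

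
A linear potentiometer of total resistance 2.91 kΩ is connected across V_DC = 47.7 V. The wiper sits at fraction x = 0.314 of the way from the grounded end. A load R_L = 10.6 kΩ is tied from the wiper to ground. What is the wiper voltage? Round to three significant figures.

V_out ≈ 14.1 V

Split the track: R_lower = x·R_p = 0.9137 kΩ, R_upper = (1−x)·R_p = 1.996 kΩ.
(x·R_p) ‖ R_L = 0.8412 kΩ.
V_out = 47.7 × 0.8412/(1.996 + 0.8412) = 14.14 V.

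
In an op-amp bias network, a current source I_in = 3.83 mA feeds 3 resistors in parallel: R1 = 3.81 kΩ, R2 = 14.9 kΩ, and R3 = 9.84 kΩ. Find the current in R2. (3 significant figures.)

I ≈ 0.596 mA

Total conductance ΣG = 1/3.81 + 1/14.9 + 1/9.84 = 0.4312 (units of 1/kΩ).
By the current-divider rule, I = I_in · G_k/ΣG = 3.83 × 0.1556 = 0.5961 mA.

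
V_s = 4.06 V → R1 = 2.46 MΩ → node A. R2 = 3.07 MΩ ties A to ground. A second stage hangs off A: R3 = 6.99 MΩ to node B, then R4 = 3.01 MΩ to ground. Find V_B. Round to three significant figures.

The second stage (R3 + R4 = 10.00 MΩ) loads node A in parallel with R2.
R2 ‖ (R3+R4) = 2.349 MΩ.
V_A = 4.06 × 2.349/(2.46 + 2.349) = 1.983 V.
V_B = V_A × 0.3010 = 0.5969 V.

V_B ≈ 0.597 V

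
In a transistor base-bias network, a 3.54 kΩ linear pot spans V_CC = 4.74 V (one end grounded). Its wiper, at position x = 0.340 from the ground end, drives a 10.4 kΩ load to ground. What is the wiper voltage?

Split the track: R_lower = x·R_p = 1.204 kΩ, R_upper = (1−x)·R_p = 2.336 kΩ.
R_L loads the lower segment: effective lower R = 1.079 kΩ.
Loaded-divider output: V_out = 4.74 × 0.3159 = 1.497 V.
(Unloaded: V_out = x·V_CC = 1.61 V.)

V_out ≈ 1.50 V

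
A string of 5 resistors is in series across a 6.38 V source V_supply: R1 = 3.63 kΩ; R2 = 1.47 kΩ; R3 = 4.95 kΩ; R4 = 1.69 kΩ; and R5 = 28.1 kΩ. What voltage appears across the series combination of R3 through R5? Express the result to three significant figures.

Series total: ΣR = 3.63 + 1.47 + 4.95 + 1.69 + 28.1 = 39.84 kΩ.
R_{R3..R5} = 4.95 + 1.69 + 28.1 = 34.74 kΩ.
V = V_supply · R/ΣR = 6.38 × 0.8720 = 5.563 V.

V ≈ 5.56 V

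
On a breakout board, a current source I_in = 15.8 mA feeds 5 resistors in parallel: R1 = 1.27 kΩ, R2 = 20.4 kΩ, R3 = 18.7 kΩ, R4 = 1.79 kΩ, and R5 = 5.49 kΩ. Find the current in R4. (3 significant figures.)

I ≈ 5.41 mA

Total conductance ΣG = 1/1.27 + 1/20.4 + 1/18.7 + 1/1.79 + 1/5.49 = 1.631 (units of 1/kΩ).
R4 takes the fraction G_k/ΣG = 0.5587/1.631 = 0.3426, so I = 15.8 × 0.3426 = 5.413 mA.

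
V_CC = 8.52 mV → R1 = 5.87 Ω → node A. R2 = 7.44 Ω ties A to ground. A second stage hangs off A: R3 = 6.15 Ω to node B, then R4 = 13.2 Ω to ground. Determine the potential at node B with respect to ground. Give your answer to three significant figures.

Node A sees R2 in parallel with the series input of stage 2, R3 + R4 = 19.35 Ω.
R2 ‖ (R3+R4) = 5.374 Ω.
V_A = 8.52 × 5.374/(5.87 + 5.374) = 4.072 mV.
V_B = V_A × 0.6822 = 2.778 mV.

V_B ≈ 2.78 mV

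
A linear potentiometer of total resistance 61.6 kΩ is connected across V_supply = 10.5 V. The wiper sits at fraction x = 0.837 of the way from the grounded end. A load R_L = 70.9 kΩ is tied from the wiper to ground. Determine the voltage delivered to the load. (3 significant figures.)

V_out ≈ 7.86 V

Lower segment x·R_p = 51.56 kΩ; upper segment (1−x)·R_p = 10.04 kΩ.
R_L loads the lower segment: effective lower R = 29.85 kΩ.
Loaded-divider output: V_out = 10.5 × 0.7483 = 7.857 V.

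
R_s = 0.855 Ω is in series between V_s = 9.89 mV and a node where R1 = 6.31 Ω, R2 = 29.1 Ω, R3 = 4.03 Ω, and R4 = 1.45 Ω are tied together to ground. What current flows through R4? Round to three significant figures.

I ≈ 3.47 mA

Equivalent of the parallel group: R_p = 0.8845 Ω.
V_A = 9.89 × 0.8845/1.739 = 5.029 mV.
Branch current I = V_A/R4 = 5.029/1.45 = 3.468 mA.
(Check via current divider: I_total = 5.686 mA; share G_k/ΣG = 0.6100 → same result.)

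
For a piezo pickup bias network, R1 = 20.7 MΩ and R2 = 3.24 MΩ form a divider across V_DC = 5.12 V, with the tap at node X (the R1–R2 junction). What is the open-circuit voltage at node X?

With X open, the divider is unloaded: V_th = 5.12 × 3.24/23.94 = 0.6929 V.

V_th ≈ 0.693 V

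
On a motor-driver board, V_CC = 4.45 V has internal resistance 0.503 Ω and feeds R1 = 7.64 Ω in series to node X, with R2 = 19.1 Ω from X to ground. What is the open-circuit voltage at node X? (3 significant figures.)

R1' = 0.503 + 7.64 = 8.143 Ω (source resistance + R1).
V_th is the unloaded tap voltage: V_CC · R2/(R1'+R2) = 4.45 × 0.7011 = 3.120 V.

V_th ≈ 3.12 V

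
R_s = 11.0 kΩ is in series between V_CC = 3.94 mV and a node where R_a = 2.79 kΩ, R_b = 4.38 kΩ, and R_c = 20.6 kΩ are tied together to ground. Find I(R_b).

Equivalent of the parallel group: R_p = 1.574 kΩ.
Node voltage V_A = V_CC · R_p/(R_s + R_p) = 3.94 × 0.1252 = 0.4932 mV.
I(R_b) = V_A / R_b = 0.4932/4.38 = 0.1126 µA.

I ≈ 0.113 µA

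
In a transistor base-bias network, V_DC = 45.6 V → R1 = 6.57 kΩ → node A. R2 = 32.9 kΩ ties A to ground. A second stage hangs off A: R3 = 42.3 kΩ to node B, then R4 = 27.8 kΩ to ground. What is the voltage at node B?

Looking into the second stage from A: R3 + R4 = 70.10 kΩ appears in parallel with R2.
Effective lower resistance at A: R2 ‖ 70.10 = 22.39 kΩ.
V_A = 45.6 × 22.39/(6.57 + 22.39) = 35.26 V.
V_B = V_A × 0.3966 = 13.98 V.

V_B ≈ 14.0 V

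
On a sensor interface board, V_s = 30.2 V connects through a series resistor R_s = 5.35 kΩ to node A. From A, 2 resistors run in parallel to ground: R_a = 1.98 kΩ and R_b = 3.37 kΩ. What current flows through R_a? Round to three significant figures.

Combine the parallel branches: R_p = (1/1.98 + 1/3.37)⁻¹ = 1.247 kΩ.
V_A by voltage divider: V_A = 30.2 × 1.247/(5.35 + 1.247) = 5.709 V.
I(R_a) = V_A / R_a = 5.709/1.98 = 2.884 mA.

I ≈ 2.88 mA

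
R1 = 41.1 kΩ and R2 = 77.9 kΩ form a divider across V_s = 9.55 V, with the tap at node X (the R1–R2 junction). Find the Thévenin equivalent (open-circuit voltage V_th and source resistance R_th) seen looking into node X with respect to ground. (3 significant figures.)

Open-circuit (no load on X): V_th = V_s · R2/(R1 + R2) = 9.55 × 77.9/(41.10 + 77.9) = 6.252 V.
With V_s suppressed (replaced by a short), R_th = R1 ‖ R2 = (41.10 × 77.9)/(41.10 + 77.9) = 26.90 kΩ.

V_th ≈ 6.25 V, R_th ≈ 26.9 kΩ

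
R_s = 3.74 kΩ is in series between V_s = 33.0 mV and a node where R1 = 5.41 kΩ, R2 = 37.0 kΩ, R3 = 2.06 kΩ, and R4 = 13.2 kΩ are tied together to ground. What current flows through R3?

Parallel bank: R_p = 1/(1/5.41 + 1/37.0 + 1/2.06 + 1/13.2) = 1.294 kΩ.
V_A by voltage divider: V_A = 33.0 × 1.294/(3.74 + 1.294) = 8.481 mV.
I(R3) = V_A / R3 = 8.481/2.06 = 4.117 µA.
(Equivalently: I_total = 6.556 µA, then current-divider fraction G_k/ΣG = 0.6279.)

I ≈ 4.12 µA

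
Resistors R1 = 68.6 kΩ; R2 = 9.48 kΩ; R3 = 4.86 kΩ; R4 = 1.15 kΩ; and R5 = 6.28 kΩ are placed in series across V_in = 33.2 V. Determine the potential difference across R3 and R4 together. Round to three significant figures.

V ≈ 2.21 V

Series total: ΣR = 68.6 + 9.48 + 4.86 + 1.15 + 6.28 = 90.37 kΩ.
R_{R3..R4} = 4.86 + 1.15 = 6.010 kΩ.
V = V_in · R/ΣR = 33.2 × 0.06650 = 2.208 V.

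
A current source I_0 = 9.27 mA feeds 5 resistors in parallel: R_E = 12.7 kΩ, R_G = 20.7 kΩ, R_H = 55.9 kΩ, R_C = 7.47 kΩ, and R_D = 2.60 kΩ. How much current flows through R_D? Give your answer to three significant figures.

ΣG = 1/12.7 + 1/20.7 + 1/55.9 + 1/7.47 + 1/2.60 = 0.6634.
Current divider: I(R_D) = I_0 · G_k/ΣG = 9.27 × (0.3846/0.6634) = 9.27 × 0.5797 = 5.374 mA.

I ≈ 5.37 mA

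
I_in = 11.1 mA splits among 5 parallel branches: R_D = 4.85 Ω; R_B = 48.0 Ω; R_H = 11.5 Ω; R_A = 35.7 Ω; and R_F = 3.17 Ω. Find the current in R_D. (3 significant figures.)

Conductances: ΣG = 1/4.85 + 1/48.0 + 1/11.5 + 1/35.7 + 1/3.17 = 0.6574 (1/Ω).
R_D takes the fraction G_k/ΣG = 0.2062/0.6574 = 0.3136, so I = 11.1 × 0.3136 = 3.481 mA.

I ≈ 3.48 mA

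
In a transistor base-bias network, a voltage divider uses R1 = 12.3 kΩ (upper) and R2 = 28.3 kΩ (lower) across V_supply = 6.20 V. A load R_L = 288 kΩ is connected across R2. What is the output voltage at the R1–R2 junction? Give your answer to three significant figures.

First combine the lower leg with the load: R2 ‖ R_L = 25.77 kΩ.
Now apply the divider: V_out = 6.20 × 0.6769 = 4.197 V.

V_out ≈ 4.20 V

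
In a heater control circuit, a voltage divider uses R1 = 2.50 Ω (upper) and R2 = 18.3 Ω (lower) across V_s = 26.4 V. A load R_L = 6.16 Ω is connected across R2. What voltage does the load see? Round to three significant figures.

V_out ≈ 17.1 V

First combine the lower leg with the load: R2 ‖ R_L = 4.609 Ω.
Now apply the divider: V_out = 26.4 × 0.6483 = 17.12 V.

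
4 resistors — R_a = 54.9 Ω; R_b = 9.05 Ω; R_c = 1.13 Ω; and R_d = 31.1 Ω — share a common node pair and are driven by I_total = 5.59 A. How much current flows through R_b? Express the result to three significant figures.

I ≈ 0.591 A

Total conductance ΣG = 1/54.9 + 1/9.05 + 1/1.13 + 1/31.1 = 1.046 (units of 1/Ω).
R_b takes the fraction G_k/ΣG = 0.1105/1.046 = 0.1057, so I = 5.59 × 0.1057 = 0.5906 A.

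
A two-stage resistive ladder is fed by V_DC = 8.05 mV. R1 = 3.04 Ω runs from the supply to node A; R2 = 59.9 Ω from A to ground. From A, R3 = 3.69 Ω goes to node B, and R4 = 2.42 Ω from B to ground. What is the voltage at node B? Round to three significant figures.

V_B ≈ 2.06 mV

Looking into the second stage from A: R3 + R4 = 6.110 Ω appears in parallel with R2.
R2 ‖ (R3+R4) = 5.544 Ω.
First divider: V_A = V_DC · 5.544/(3.04 + 5.544) = 5.199 mV.
Stage 2 is unloaded, so V_B = V_A · R4/(R3+R4) = 5.199 × 2.42/6.110 = 2.059 mV.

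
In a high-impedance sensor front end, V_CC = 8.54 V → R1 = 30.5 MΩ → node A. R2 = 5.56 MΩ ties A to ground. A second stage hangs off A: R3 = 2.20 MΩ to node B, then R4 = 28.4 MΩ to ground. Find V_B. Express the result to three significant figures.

Node A sees R2 in parallel with the series input of stage 2, R3 + R4 = 30.60 MΩ.
Effective lower resistance at A: R2 ‖ 30.60 = 4.705 MΩ.
So V_A = 8.54 × 0.1336 = 1.141 V.
Stage 2 is unloaded, so V_B = V_A · R4/(R3+R4) = 1.141 × 28.4/30.60 = 1.059 V.

V_B ≈ 1.06 V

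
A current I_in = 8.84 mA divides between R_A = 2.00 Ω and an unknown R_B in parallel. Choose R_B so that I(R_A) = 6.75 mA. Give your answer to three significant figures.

The fraction through R_A equals R_B/(R_A+R_B).
6.75/8.84 = R_B/(R_A + R_B) → R_B = R_A · (0.7636)/(1 − 0.7636) = 2.00 × 3.230 = 6.459 Ω.

R_B ≈ 6.46 Ω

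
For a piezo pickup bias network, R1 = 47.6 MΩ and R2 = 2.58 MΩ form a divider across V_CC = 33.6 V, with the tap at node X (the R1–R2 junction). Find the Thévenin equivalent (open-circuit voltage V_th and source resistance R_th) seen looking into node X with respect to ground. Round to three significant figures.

V_th ≈ 1.73 V, R_th ≈ 2.45 MΩ

Open-circuit (no load on X): V_th = V_CC · R2/(R1 + R2) = 33.6 × 2.58/(47.60 + 2.58) = 1.728 V.
Looking into X with the source shorted: R_th = R1·R2/(R1+R2) = 47.60 × 2.58/50.18 = 2.447 MΩ.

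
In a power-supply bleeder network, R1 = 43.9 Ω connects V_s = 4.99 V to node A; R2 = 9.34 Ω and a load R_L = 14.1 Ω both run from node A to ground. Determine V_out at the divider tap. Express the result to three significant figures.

First combine the lower leg with the load: R2 ‖ R_L = 5.618 Ω.
Now apply the divider: V_out = 4.99 × 0.1135 = 0.5662 V.
(Unloaded it would be 0.875 V; the load pulls it down.)

V_out ≈ 0.566 V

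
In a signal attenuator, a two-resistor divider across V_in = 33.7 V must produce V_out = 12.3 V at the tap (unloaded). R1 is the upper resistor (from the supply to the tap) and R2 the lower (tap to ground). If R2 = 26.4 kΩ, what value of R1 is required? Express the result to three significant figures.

V_out/V_in = R2/(R1+R2) = 0.3650.
So R1 = R2 · (V_in/V_out − 1) = 26.4 × (33.7/12.3 − 1) = 26.4 × 1.740 = 45.93 kΩ.

R1 ≈ 45.9 kΩ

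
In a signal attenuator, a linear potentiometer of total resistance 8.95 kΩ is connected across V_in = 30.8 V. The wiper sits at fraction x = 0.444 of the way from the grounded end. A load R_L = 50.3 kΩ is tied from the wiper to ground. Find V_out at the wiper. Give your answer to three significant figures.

Split the track: R_lower = x·R_p = 3.974 kΩ, R_upper = (1−x)·R_p = 4.976 kΩ.
Lower segment in parallel with the load: 3.974 ‖ 50.3 = 3.683 kΩ.
Then V_out = V_in · 3.683/(4.976 + 3.683) = 13.10 V.

V_out ≈ 13.1 V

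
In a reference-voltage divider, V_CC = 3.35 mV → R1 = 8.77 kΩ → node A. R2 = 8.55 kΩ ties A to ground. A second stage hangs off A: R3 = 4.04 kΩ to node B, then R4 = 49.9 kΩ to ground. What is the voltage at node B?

V_B ≈ 1.42 mV

Node A sees R2 in parallel with the series input of stage 2, R3 + R4 = 53.94 kΩ.
R2 ‖ (R3+R4) = 7.380 kΩ.
V_A = 3.35 × 7.380/(8.77 + 7.380) = 1.531 mV.
Stage 2 is unloaded, so V_B = V_A · R4/(R3+R4) = 1.531 × 49.9/53.94 = 1.416 mV.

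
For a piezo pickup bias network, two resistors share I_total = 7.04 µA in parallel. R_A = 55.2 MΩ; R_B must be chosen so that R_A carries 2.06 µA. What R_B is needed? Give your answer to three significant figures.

R_B ≈ 22.8 MΩ

The fraction through R_A equals R_B/(R_A+R_B).
2.06/7.04 = R_B/(R_A + R_B) → R_B = R_A · (0.2926)/(1 − 0.2926) = 55.2 × 0.4137 = 22.83 MΩ.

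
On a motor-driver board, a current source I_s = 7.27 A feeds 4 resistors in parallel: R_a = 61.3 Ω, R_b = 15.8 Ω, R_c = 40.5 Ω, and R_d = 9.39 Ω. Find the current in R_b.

Total conductance ΣG = 1/61.3 + 1/15.8 + 1/40.5 + 1/9.39 = 0.2108 (units of 1/Ω).
By the current-divider rule, I = I_s · G_k/ΣG = 7.27 × 0.3003 = 2.183 A.

I ≈ 2.18 A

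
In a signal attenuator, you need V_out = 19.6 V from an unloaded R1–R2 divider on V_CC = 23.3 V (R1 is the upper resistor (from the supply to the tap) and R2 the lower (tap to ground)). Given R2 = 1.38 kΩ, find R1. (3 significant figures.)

R1 ≈ 0.261 kΩ

Required fraction k = V_out/V_CC = 0.8412.
R1 = R2·(1/k − 1) = 1.38 × 0.1888 = 0.2605 kΩ.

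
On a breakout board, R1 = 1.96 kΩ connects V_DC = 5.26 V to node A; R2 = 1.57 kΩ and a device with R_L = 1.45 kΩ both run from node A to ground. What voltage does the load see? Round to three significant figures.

The load sits in parallel with R2, giving an effective lower resistance R2' = R2·R_L/(R2+R_L) = 0.7538 kΩ.
Now apply the divider: V_out = 5.26 × 0.2778 = 1.461 V.
(Unloaded it would be 2.34 V; the load pulls it down.)

V_out ≈ 1.46 V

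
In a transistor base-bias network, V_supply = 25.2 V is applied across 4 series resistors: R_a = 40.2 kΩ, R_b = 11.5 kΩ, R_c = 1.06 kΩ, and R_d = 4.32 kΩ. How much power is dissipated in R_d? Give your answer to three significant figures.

ΣR = 57.08 kΩ → I = 25.2/57.08 = 0.4415 mA.
P = I²R = 0.1949 × 4.32 = 0.8420 mW.

P ≈ 0.842 mW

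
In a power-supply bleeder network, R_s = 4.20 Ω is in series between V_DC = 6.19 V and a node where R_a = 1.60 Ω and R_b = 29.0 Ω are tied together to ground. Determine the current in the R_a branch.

I ≈ 1.03 A

Combine the parallel branches: R_p = (1/1.60 + 1/29.0)⁻¹ = 1.516 Ω.
V_A = 6.19 × 1.516/5.716 = 1.642 V.
Branch current I = V_A/R_a = 1.642/1.60 = 1.026 A.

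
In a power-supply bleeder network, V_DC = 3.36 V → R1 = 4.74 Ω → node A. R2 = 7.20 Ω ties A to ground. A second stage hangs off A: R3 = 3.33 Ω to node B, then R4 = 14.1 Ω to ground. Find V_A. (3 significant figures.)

V_A ≈ 1.74 V

The second stage (R3 + R4 = 17.43 Ω) loads node A in parallel with R2.
R2 ‖ (R3+R4) = 5.095 Ω.
So V_A = 3.36 × 0.5181 = 1.741 V.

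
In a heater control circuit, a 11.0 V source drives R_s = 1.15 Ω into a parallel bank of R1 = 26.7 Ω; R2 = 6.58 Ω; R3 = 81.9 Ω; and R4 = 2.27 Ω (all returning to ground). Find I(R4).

I ≈ 2.79 A

Equivalent of the parallel group: R_p = 1.557 Ω.
V_A by voltage divider: V_A = 11.0 × 1.557/(1.15 + 1.557) = 6.327 V.
Branch current I = V_A/R4 = 6.327/2.27 = 2.787 A.
(Equivalently: I_total = 4.063 A, then current-divider fraction G_k/ΣG = 0.6860.)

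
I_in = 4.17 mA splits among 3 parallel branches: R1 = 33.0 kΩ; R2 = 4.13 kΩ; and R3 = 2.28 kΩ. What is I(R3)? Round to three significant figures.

I ≈ 2.57 mA

ΣG = 1/33.0 + 1/4.13 + 1/2.28 = 0.7110.
By the current-divider rule, I = I_in · G_k/ΣG = 4.17 × 0.6168 = 2.572 mA.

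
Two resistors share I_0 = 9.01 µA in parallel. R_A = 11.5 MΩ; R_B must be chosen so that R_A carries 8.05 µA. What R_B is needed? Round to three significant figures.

R_B ≈ 96.4 MΩ

The fraction through R_A equals R_B/(R_A+R_B).
With f = 0.8935, R_B = R_A · f/(1−f) = 11.5 × 8.385 = 96.43 MΩ.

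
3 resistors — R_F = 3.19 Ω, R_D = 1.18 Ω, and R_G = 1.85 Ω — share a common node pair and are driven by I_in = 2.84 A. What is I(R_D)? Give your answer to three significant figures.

I ≈ 1.41 A

Total conductance ΣG = 1/3.19 + 1/1.18 + 1/1.85 = 1.701 (units of 1/Ω).
Current divider: I(R_D) = I_in · G_k/ΣG = 2.84 × (0.8475/1.701) = 2.84 × 0.4981 = 1.415 A.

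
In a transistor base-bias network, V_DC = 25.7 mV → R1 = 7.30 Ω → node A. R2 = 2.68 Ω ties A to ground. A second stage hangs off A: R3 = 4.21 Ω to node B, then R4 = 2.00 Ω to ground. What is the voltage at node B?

V_B ≈ 1.69 mV

Looking into the second stage from A: R3 + R4 = 6.210 Ω appears in parallel with R2.
Effective lower resistance at A: R2 ‖ 6.210 = 1.872 Ω.
First divider: V_A = V_DC · 1.872/(7.30 + 1.872) = 5.246 mV.
Stage 2 is unloaded, so V_B = V_A · R4/(R3+R4) = 5.246 × 2.00/6.210 = 1.689 mV.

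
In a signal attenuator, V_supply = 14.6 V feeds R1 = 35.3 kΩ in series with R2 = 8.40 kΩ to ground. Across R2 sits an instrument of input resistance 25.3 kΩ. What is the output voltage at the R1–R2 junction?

V_out ≈ 2.21 V

The load sits in parallel with R2, giving an effective lower resistance R2' = R2·R_L/(R2+R_L) = 6.306 kΩ.
Now apply the divider: V_out = 14.6 × 0.1516 = 2.213 V.
(Unloaded it would be 2.81 V; the load pulls it down.)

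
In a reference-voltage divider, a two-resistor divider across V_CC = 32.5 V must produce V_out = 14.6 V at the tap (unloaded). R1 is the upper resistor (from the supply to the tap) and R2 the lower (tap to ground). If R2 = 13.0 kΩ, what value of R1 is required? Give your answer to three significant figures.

Required fraction k = V_out/V_CC = 0.4492.
Rearranging, R1 = R2·(1−k)/k = 13.0 × 1.226 = 15.94 kΩ.

R1 ≈ 15.9 kΩ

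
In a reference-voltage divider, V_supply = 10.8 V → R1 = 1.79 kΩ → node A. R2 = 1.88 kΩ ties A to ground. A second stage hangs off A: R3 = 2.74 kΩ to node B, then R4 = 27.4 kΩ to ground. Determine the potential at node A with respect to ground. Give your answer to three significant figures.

V_A ≈ 5.37 V

The second stage (R3 + R4 = 30.14 kΩ) loads node A in parallel with R2.
R2 ‖ (R3+R4) = 1.770 kΩ.
So V_A = 10.8 × 0.4971 = 5.369 V.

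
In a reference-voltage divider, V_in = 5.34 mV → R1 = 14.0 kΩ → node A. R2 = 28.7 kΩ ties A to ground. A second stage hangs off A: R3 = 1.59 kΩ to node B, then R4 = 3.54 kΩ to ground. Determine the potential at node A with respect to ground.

V_A ≈ 1.27 mV

The second stage (R3 + R4 = 5.130 kΩ) loads node A in parallel with R2.
R2 ‖ (R3+R4) = 4.352 kΩ.
V_A = 5.34 × 4.352/(14.0 + 4.352) = 1.266 mV.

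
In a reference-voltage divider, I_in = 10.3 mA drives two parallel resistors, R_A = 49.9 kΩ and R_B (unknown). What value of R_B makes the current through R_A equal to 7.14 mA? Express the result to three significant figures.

The fraction through R_A equals R_B/(R_A+R_B).
7.14/10.3 = R_B/(R_A + R_B) → R_B = R_A · (0.6932)/(1 − 0.6932) = 49.9 × 2.259 = 112.7 kΩ.

R_B ≈ 113 kΩ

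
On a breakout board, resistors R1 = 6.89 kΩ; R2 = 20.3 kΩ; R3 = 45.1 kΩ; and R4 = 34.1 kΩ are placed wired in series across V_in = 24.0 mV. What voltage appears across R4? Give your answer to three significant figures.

V ≈ 7.69 mV

ΣR = 6.89 + 20.3 + 45.1 + 34.1 = 106.4 kΩ.
By the voltage-divider rule, V = 24.0 × 34.10/106.4 = 7.692 mV.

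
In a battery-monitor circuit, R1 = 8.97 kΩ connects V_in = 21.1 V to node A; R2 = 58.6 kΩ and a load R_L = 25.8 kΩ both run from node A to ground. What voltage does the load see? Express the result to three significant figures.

The load sits in parallel with R2, giving an effective lower resistance R2' = R2·R_L/(R2+R_L) = 17.91 kΩ.
Then V_out = V_in · R2'/(R1 + R2') = 21.1 × 17.91/26.88 = 14.06 V.

V_out ≈ 14.1 V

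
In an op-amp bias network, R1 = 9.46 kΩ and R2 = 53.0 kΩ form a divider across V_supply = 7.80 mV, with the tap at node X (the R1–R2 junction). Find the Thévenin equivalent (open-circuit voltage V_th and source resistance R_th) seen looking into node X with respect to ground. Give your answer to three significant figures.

V_th ≈ 6.62 mV, R_th ≈ 8.03 kΩ

With X open, the divider is unloaded: V_th = 7.80 × 53.0/62.46 = 6.619 mV.
With V_supply suppressed (replaced by a short), R_th = R1 ‖ R2 = (9.460 × 53.0)/(9.460 + 53.0) = 8.027 kΩ.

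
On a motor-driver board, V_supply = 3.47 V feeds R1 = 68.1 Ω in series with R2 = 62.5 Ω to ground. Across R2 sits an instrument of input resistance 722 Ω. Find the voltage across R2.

The load sits in parallel with R2, giving an effective lower resistance R2' = R2·R_L/(R2+R_L) = 57.52 Ω.
Then V_out = V_supply · R2'/(R1 + R2') = 3.47 × 57.52/125.6 = 1.589 V.

V_out ≈ 1.59 V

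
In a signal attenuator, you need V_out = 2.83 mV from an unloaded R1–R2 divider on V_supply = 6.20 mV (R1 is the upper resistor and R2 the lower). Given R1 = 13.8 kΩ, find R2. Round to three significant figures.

The divider ratio is R2/(R1+R2) = 2.83/6.20 = 0.4565.
So R2 = R1 · V_out/(V_supply − V_out) = 13.8 × 2.83/(6.20 − 2.83) = 13.8 × 0.8398 = 11.59 kΩ.

R2 ≈ 11.6 kΩ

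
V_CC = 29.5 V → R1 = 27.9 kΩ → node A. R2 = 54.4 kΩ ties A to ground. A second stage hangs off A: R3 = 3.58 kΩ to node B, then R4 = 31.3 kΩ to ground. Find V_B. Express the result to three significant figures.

V_B ≈ 11.4 V

Looking into the second stage from A: R3 + R4 = 34.88 kΩ appears in parallel with R2.
R2 ‖ (R3+R4) = 21.25 kΩ.
V_A = 29.5 × 21.25/(27.9 + 21.25) = 12.76 V.
Stage 2 is unloaded, so V_B = V_A · R4/(R3+R4) = 12.76 × 31.3/34.88 = 11.45 V.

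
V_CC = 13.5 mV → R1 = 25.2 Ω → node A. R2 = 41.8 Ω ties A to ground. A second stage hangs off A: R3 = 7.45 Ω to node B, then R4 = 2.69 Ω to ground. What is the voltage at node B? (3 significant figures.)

The second stage (R3 + R4 = 10.14 Ω) loads node A in parallel with R2.
R2 ‖ (R3+R4) = 8.160 Ω.
First divider: V_A = V_CC · 8.160/(25.2 + 8.160) = 3.302 mV.
V_B = V_A × 0.2653 = 0.8761 mV.

V_B ≈ 0.876 mV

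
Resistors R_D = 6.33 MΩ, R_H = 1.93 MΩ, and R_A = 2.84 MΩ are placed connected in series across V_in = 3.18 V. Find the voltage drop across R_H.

V ≈ 0.553 V

Total series resistance ΣR = 6.33 + 1.93 + 2.84 = 11.10 MΩ.
By the voltage-divider rule, V = 3.18 × 1.930/11.10 = 0.5529 V.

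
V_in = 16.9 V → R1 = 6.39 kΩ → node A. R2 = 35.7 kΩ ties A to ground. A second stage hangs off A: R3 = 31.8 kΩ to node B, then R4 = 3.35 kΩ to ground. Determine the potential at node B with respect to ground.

V_B ≈ 1.18 V

Node A sees R2 in parallel with the series input of stage 2, R3 + R4 = 35.15 kΩ.
Effective lower resistance at A: R2 ‖ 35.15 = 17.71 kΩ.
First divider: V_A = V_in · 17.71/(6.39 + 17.71) = 12.42 V.
Stage 2 is unloaded, so V_B = V_A · R4/(R3+R4) = 12.42 × 3.35/35.15 = 1.184 V.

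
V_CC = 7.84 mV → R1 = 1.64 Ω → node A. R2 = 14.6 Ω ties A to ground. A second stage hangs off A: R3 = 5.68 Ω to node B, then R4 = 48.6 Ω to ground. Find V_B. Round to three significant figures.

Node A sees R2 in parallel with the series input of stage 2, R3 + R4 = 54.28 Ω.
R2 ‖ (R3+R4) = 11.51 Ω.
V_A = 7.84 × 11.51/(1.64 + 11.51) = 6.862 mV.
Then the unloaded second divider: V_B = V_A × R4/(R3+R4) = 6.862 × 0.8954 = 6.144 mV.

V_B ≈ 6.14 mV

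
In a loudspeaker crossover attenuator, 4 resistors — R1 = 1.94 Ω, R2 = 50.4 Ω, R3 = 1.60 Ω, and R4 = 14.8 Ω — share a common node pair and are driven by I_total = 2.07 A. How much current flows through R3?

I ≈ 1.05 A

Conductances: ΣG = 1/1.94 + 1/50.4 + 1/1.60 + 1/14.8 = 1.228 (1/Ω).
By the current-divider rule, I = I_total · G_k/ΣG = 2.07 × 0.5090 = 1.054 A.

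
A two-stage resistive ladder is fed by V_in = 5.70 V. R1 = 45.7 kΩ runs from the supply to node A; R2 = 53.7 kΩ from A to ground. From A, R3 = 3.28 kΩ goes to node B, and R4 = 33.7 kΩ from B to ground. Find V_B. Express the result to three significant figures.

Node A sees R2 in parallel with the series input of stage 2, R3 + R4 = 36.98 kΩ.
R2 ‖ (R3+R4) = 21.90 kΩ.
V_A = 5.70 × 21.90/(45.7 + 21.90) = 1.847 V.
V_B = V_A × 0.9113 = 1.683 V.

V_B ≈ 1.68 V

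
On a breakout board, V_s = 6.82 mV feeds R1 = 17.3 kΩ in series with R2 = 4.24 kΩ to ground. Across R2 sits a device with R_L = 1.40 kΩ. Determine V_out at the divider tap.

First combine the lower leg with the load: R2 ‖ R_L = 1.052 kΩ.
Now apply the divider: V_out = 6.82 × 0.05735 = 0.3911 mV.

V_out ≈ 0.391 mV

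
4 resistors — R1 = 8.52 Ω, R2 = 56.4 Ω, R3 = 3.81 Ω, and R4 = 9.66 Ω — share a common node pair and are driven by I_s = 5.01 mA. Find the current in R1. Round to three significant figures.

Conductances: ΣG = 1/8.52 + 1/56.4 + 1/3.81 + 1/9.66 = 0.5011 (1/Ω).
Current divider: I(R1) = I_s · G_k/ΣG = 5.01 × (0.1174/0.5011) = 5.01 × 0.2342 = 1.174 mA.

I ≈ 1.17 mA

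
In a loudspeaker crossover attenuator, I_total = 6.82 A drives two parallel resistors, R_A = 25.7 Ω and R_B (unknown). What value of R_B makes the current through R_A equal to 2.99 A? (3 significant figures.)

R_B ≈ 20.1 Ω

Two-branch current divider: I_A = I_total · R_B/(R_A + R_B).
2.99/6.82 = R_B/(R_A + R_B) → R_B = R_A · (0.4384)/(1 − 0.4384) = 25.7 × 0.7807 = 20.06 Ω.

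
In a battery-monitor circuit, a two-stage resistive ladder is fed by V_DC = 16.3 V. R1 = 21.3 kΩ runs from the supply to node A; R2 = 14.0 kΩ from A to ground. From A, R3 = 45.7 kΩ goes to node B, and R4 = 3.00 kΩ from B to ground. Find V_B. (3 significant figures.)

V_B ≈ 0.339 V

Looking into the second stage from A: R3 + R4 = 48.70 kΩ appears in parallel with R2.
Effective lower resistance at A: R2 ‖ 48.70 = 10.87 kΩ.
First divider: V_A = V_DC · 10.87/(21.3 + 10.87) = 5.509 V.
Stage 2 is unloaded, so V_B = V_A · R4/(R3+R4) = 5.509 × 3.00/48.70 = 0.3394 V.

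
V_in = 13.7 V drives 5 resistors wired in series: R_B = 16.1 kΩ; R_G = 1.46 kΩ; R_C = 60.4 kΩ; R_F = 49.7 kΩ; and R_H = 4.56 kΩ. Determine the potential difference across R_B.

V ≈ 1.67 V

Series total: ΣR = 16.1 + 1.46 + 60.4 + 49.7 + 4.56 = 132.2 kΩ.
Voltage divider: V = V_in · (16.10 / 132.2) = 13.7 × 0.1218 = 1.668 V.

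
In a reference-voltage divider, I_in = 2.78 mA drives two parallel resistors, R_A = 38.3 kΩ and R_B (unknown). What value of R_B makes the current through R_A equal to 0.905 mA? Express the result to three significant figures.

The fraction through R_A equals R_B/(R_A+R_B).
0.905/2.78 = R_B/(R_A + R_B) → R_B = R_A · (0.3255)/(1 − 0.3255) = 38.3 × 0.4827 = 18.49 kΩ.

R_B ≈ 18.5 kΩ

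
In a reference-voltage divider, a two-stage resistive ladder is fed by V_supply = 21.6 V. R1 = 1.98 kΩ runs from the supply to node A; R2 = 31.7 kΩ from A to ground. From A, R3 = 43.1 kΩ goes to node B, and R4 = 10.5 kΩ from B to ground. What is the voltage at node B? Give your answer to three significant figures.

Node A sees R2 in parallel with the series input of stage 2, R3 + R4 = 53.60 kΩ.
R2 ‖ (R3+R4) = 19.92 kΩ.
First divider: V_A = V_supply · 19.92/(1.98 + 19.92) = 19.65 V.
Then the unloaded second divider: V_B = V_A × R4/(R3+R4) = 19.65 × 0.1959 = 3.849 V.

V_B ≈ 3.85 V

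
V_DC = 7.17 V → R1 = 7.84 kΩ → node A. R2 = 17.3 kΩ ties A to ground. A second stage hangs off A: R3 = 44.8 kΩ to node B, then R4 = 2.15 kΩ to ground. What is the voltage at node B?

V_B ≈ 0.203 V

Looking into the second stage from A: R3 + R4 = 46.95 kΩ appears in parallel with R2.
R2 ‖ (R3+R4) = 12.64 kΩ.
First divider: V_A = V_DC · 12.64/(7.84 + 12.64) = 4.425 V.
Stage 2 is unloaded, so V_B = V_A · R4/(R3+R4) = 4.425 × 2.15/46.95 = 0.2027 V.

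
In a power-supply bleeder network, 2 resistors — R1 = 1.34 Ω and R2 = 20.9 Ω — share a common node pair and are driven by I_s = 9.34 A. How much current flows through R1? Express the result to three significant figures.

With just two branches, the current splits inversely with resistance.
I(R1) = 9.34 × 20.9/(1.34 + 20.9) = 9.34 × 0.9397 = 8.777 A.

I ≈ 8.78 A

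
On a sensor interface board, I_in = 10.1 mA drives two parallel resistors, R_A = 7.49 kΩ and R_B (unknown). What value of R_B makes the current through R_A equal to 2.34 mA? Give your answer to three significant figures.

R_B ≈ 2.26 kΩ

The fraction through R_A equals R_B/(R_A+R_B).
With f = 0.2317, R_B = R_A · f/(1−f) = 7.49 × 0.3015 = 2.259 kΩ.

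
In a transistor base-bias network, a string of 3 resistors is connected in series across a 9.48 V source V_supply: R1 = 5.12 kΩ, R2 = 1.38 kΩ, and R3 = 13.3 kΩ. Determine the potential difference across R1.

V ≈ 2.45 V

Series total: ΣR = 5.12 + 1.38 + 13.3 = 19.80 kΩ.
V = V_supply · R/ΣR = 9.48 × 0.2586 = 2.451 V.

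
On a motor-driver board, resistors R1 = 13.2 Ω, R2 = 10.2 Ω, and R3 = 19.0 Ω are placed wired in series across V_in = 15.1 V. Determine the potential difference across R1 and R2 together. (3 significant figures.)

V ≈ 8.33 V

ΣR = 13.2 + 10.2 + 19.0 = 42.40 Ω.
R_{R1..R2} = 13.2 + 10.2 = 23.40 Ω.
By the voltage-divider rule, V = 15.1 × 23.40/42.40 = 8.333 V.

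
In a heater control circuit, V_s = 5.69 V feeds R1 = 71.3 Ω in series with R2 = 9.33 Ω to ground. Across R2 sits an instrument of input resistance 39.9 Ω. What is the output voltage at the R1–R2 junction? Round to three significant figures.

V_out ≈ 0.546 V

The load sits in parallel with R2, giving an effective lower resistance R2' = R2·R_L/(R2+R_L) = 7.562 Ω.
Then V_out = V_s · R2'/(R1 + R2') = 5.69 × 7.562/78.86 = 0.5456 V.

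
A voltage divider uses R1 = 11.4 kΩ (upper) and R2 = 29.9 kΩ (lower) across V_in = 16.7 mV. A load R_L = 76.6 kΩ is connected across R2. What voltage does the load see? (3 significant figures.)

First combine the lower leg with the load: R2 ‖ R_L = 21.51 kΩ.
Now apply the divider: V_out = 16.7 × 0.6536 = 10.91 mV.

V_out ≈ 10.9 mV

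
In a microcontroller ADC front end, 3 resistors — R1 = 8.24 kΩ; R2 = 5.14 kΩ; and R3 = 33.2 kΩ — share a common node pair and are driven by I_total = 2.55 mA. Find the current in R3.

I ≈ 0.222 mA

Conductances: ΣG = 1/8.24 + 1/5.14 + 1/33.2 = 0.3460 (1/kΩ).
Current divider: I(R3) = I_total · G_k/ΣG = 2.55 × (0.03012/0.3460) = 2.55 × 0.08705 = 0.2220 mA.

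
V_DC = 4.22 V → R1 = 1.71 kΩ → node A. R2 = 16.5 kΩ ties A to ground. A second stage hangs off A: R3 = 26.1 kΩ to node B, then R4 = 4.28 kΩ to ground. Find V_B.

Looking into the second stage from A: R3 + R4 = 30.38 kΩ appears in parallel with R2.
Effective lower resistance at A: R2 ‖ 30.38 = 10.69 kΩ.
So V_A = 4.22 × 0.8621 = 3.638 V.
Then the unloaded second divider: V_B = V_A × R4/(R3+R4) = 3.638 × 0.1409 = 0.5126 V.

V_B ≈ 0.513 V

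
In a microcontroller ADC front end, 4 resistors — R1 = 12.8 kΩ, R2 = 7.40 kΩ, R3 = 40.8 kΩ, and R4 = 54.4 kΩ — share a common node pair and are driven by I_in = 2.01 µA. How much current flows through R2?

I ≈ 1.06 µA

Conductances: ΣG = 1/12.8 + 1/7.40 + 1/40.8 + 1/54.4 = 0.2562 (1/kΩ).
R2 takes the fraction G_k/ΣG = 0.1351/0.2562 = 0.5276, so I = 2.01 × 0.5276 = 1.060 µA.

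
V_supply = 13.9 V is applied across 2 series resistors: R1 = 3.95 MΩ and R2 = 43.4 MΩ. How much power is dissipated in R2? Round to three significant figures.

Series current I = V_supply/ΣR = 13.9/47.35 = 0.2936 µA.
P(R2) = I²·R2 = (0.2936)² × 43.4 = 3.740 µW.

P ≈ 3.74 µW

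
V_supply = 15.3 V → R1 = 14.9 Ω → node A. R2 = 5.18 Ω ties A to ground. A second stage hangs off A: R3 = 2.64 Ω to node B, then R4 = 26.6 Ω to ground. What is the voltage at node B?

Looking into the second stage from A: R3 + R4 = 29.24 Ω appears in parallel with R2.
R2 ‖ (R3+R4) = 4.400 Ω.
V_A = 15.3 × 4.400/(14.9 + 4.400) = 3.488 V.
V_B = V_A × 0.9097 = 3.173 V.

V_B ≈ 3.17 V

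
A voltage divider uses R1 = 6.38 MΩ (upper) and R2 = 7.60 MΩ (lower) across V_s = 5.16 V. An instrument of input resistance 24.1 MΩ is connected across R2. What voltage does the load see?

First combine the lower leg with the load: R2 ‖ R_L = 5.778 MΩ.
Then V_out = V_s · R2'/(R1 + R2') = 5.16 × 5.778/12.16 = 2.452 V.

V_out ≈ 2.45 V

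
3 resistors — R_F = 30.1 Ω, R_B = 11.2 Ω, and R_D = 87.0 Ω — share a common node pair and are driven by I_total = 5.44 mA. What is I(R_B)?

I ≈ 3.62 mA

Total conductance ΣG = 1/30.1 + 1/11.2 + 1/87.0 = 0.1340 (units of 1/Ω).
Current divider: I(R_B) = I_total · G_k/ΣG = 5.44 × (0.08929/0.1340) = 5.44 × 0.6663 = 3.625 mA.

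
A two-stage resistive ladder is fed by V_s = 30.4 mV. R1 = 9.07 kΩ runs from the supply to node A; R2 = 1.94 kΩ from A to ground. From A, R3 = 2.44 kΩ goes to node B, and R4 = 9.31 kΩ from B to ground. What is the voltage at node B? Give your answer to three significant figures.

The second stage (R3 + R4 = 11.75 kΩ) loads node A in parallel with R2.
Effective lower resistance at A: R2 ‖ 11.75 = 1.665 kΩ.
First divider: V_A = V_s · 1.665/(9.07 + 1.665) = 4.715 mV.
Then the unloaded second divider: V_B = V_A × R4/(R3+R4) = 4.715 × 0.7923 = 3.736 mV.

V_B ≈ 3.74 mV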